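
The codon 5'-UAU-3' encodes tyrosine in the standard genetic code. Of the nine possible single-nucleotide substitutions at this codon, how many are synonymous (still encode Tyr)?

Position 1: none → 0 synonymous.
Position 2: none → 0 synonymous.
Position 3: UAC → 1 synonymous.
Total: 0 + 0 + 1 = 1.

1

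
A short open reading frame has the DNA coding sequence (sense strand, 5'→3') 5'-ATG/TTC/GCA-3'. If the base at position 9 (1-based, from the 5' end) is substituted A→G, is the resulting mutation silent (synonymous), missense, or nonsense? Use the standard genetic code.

silent

Position 9 falls in codon 3: GCA → Ala.
After the substitution the codon is GCG → Ala.
Both encode Ala, so the change is synonymous.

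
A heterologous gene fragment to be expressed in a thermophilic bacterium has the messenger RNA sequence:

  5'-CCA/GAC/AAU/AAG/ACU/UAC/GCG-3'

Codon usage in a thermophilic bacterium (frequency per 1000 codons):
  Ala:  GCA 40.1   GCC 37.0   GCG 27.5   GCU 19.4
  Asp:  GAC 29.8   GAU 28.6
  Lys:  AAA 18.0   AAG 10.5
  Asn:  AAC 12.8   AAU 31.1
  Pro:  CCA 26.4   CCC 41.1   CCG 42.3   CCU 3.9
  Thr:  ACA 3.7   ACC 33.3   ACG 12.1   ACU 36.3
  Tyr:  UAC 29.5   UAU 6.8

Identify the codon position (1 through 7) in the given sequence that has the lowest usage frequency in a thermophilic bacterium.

4

Codon 1 CCA (Pro): 26.4 per 1000.
Codon 2 GAC (Asp): 29.8 per 1000.
Codon 3 AAU (Asn): 31.1 per 1000.
Codon 4 AAG (Lys): 10.5 per 1000.
Codon 5 ACU (Thr): 36.3 per 1000.
Codon 6 UAC (Tyr): 29.5 per 1000.
Codon 7 GCG (Ala): 27.5 per 1000.
Lowest frequency is 10.5 at codon 4.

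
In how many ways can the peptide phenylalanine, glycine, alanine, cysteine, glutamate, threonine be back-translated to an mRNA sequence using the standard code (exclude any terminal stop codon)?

512

Phe: 2 codons.
Gly: 4 codons.
Ala: 4 codons.
Cys: 2 codons.
Glu: 2 codons.
Thr: 4 codons.
2 × 4 × 4 × 2 × 2 × 4 = 512.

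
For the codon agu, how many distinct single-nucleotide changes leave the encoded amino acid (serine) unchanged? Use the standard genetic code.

Position 1: none → 0 synonymous.
Position 2: none → 0 synonymous.
Position 3: AGC → 1 synonymous.
Total: 0 + 0 + 1 = 1.

1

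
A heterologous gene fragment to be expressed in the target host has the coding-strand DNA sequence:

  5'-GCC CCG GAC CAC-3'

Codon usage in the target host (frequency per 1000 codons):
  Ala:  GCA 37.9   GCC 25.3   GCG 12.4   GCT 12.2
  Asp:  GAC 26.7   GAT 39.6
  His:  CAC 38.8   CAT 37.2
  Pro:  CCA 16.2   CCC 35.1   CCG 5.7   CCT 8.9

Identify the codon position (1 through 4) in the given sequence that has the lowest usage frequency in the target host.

Codon 1 GCC (Ala): 25.3 per 1000.
Codon 2 CCG (Pro): 5.7 per 1000.
Codon 3 GAC (Asp): 26.7 per 1000.
Codon 4 CAC (His): 38.8 per 1000.
Lowest frequency is 5.7 at codon 2.

2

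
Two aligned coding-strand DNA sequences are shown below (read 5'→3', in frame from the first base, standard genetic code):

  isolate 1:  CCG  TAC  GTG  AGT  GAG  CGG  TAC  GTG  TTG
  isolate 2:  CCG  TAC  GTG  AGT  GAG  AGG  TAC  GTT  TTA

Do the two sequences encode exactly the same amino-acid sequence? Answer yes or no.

yes

Codon 1: CCG Pro / CCG Pro — identical.
Codon 2: TAC Tyr / TAC Tyr — identical.
Codon 3: GTG Val / GTG Val — identical.
Codon 4: AGT Ser / AGT Ser — identical.
Codon 5: GAG Glu / GAG Glu — identical.
Codon 6: CGG Arg / AGG Arg — synonymous.
Codon 7: TAC Tyr / TAC Tyr — identical.
Codon 8: GTG Val / GTT Val — synonymous.
Codon 9: TTG Leu / TTA Leu — synonymous.
Nonsynonymous differences: 0 → same protein.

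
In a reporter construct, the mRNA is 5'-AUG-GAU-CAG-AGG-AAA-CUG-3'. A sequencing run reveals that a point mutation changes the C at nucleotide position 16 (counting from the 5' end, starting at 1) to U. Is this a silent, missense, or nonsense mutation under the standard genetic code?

silent

Position 16 falls in codon 6: CUG → Leu.
After the substitution the codon is UUG → Leu.
Both encode Leu, so the change is synonymous.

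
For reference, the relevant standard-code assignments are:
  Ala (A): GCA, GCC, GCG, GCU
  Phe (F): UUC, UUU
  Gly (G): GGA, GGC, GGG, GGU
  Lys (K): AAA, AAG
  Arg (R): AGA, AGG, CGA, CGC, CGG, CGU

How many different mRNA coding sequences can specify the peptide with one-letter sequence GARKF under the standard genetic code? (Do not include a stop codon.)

384

Gly: 4 codons.
Ala: 4 codons.
Arg: 6 codons.
Lys: 2 codons.
Phe: 2 codons.
4 × 4 × 6 × 2 × 2 = 384.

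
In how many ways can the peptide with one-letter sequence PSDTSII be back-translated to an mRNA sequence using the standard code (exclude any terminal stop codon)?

10368

Pro: 4 codons.
Ser: 6 codons.
Asp: 2 codons.
Thr: 4 codons.
Ser: 6 codons.
Ile: 3 codons.
Ile: 3 codons.
4 × 6 × 2 × 4 × 6 × 3 × 3 = 10368.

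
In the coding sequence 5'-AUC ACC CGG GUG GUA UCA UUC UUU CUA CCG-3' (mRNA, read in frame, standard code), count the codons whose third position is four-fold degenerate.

7

Codon 1 AUC (Ile): third position 3-fold.
Codon 2 ACC (Thr): third position 4-fold.
Codon 3 CGG (Arg): third position 4-fold.
Codon 4 GUG (Val): third position 4-fold.
Codon 5 GUA (Val): third position 4-fold.
Codon 6 UCA (Ser): third position 4-fold.
Codon 7 UUC (Phe): third position 2-fold.
Codon 8 UUU (Phe): third position 2-fold.
Codon 9 CUA (Leu): third position 4-fold.
Codon 10 CCG (Pro): third position 4-fold.
Four-fold degenerate third positions: 7.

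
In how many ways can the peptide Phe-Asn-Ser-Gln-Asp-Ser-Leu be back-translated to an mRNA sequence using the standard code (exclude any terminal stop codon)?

3456

Phe: 2 codons.
Asn: 2 codons.
Ser: 6 codons.
Gln: 2 codons.
Asp: 2 codons.
Ser: 6 codons.
Leu: 6 codons.
2 × 2 × 6 × 2 × 2 × 6 × 6 = 3456.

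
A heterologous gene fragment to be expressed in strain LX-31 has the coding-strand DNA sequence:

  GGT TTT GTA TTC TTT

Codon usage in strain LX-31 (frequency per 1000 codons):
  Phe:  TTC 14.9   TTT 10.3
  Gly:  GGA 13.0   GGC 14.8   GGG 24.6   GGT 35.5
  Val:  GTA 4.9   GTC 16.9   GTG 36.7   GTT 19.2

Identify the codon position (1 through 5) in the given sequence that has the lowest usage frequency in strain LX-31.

3

Codon 1 GGT (Gly): 35.5 per 1000.
Codon 2 TTT (Phe): 10.3 per 1000.
Codon 3 GTA (Val): 4.9 per 1000.
Codon 4 TTC (Phe): 14.9 per 1000.
Codon 5 TTT (Phe): 10.3 per 1000.
Lowest frequency is 4.9 at codon 3.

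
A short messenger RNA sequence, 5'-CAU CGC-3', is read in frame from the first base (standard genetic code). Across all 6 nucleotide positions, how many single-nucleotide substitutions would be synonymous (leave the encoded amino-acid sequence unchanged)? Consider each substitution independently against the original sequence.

Codon 1 (CAU, His): 1 synonymous substitution.
Codon 2 (CGC, Arg): 3 synonymous substitutions.
Total: 1 + 3 = 4.

4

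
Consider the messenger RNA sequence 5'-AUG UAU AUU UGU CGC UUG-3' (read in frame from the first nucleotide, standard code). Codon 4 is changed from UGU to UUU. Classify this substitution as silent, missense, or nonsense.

missense

Position 11 falls in codon 4: UGU → Cys.
After the substitution the codon is UUU → Phe.
Cys ≠ Phe, so this is a missense mutation.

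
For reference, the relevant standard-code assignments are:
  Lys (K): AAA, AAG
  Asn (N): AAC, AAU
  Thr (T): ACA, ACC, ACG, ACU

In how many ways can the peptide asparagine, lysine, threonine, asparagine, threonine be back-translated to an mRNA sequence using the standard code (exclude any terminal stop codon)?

Asn: 2 codons.
Lys: 2 codons.
Thr: 4 codons.
Asn: 2 codons.
Thr: 4 codons.
2 × 2 × 4 × 2 × 4 = 128.

128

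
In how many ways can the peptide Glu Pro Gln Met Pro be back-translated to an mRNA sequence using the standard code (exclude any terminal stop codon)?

64

Glu: 2 codons.
Pro: 4 codons.
Gln: 2 codons.
Met: 1 codon.
Pro: 4 codons.
2 × 4 × 2 × 1 × 4 = 64.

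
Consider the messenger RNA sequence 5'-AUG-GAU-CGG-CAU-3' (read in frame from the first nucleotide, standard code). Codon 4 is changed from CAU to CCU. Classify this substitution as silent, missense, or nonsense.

Position 11 falls in codon 4: CAU → His.
After the substitution the codon is CCU → Pro.
His ≠ Pro, so this is a missense mutation.

missense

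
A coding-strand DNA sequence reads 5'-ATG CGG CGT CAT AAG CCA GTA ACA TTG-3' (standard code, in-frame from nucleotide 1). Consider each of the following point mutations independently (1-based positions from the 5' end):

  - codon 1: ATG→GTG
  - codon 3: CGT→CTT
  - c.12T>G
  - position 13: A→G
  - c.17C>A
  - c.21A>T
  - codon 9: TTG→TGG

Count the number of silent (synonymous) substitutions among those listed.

1

Codon 1: ATG (Met) → GTG (Val) — missense.
Codon 3: CGT (Arg) → CTT (Leu) — missense.
Codon 4: CAT (His) → CAG (Gln) — missense.
Codon 5: AAG (Lys) → GAG (Glu) — missense.
Codon 6: CCA (Pro) → CAA (Gln) — missense.
Codon 7: GTA (Val) → GTT (Val) — synonymous.
Codon 9: TTG (Leu) → TGG (Trp) — missense.
Synonymous: 1 of 7.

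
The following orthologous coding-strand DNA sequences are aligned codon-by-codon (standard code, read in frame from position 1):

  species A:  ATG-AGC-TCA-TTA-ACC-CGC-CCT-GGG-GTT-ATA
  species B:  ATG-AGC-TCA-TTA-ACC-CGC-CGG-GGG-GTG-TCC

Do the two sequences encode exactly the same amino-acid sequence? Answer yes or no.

no

Codon 1: ATG Met / ATG Met — identical.
Codon 2: AGC Ser / AGC Ser — identical.
Codon 3: TCA Ser / TCA Ser — identical.
Codon 4: TTA Leu / TTA Leu — identical.
Codon 5: ACC Thr / ACC Thr — identical.
Codon 6: CGC Arg / CGC Arg — identical.
Codon 7: CCT Pro / CGG Arg — nonsynonymous.
Codon 8: GGG Gly / GGG Gly — identical.
Codon 9: GTT Val / GTG Val — synonymous.
Codon 10: ATA Ile / TCC Ser — nonsynonymous.
Nonsynonymous differences: 2 → different protein.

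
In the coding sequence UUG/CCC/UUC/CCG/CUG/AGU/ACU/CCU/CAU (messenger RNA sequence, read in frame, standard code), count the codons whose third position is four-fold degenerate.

5

Codon 1 UUG (Leu): third position 2-fold.
Codon 2 CCC (Pro): third position 4-fold.
Codon 3 UUC (Phe): third position 2-fold.
Codon 4 CCG (Pro): third position 4-fold.
Codon 5 CUG (Leu): third position 4-fold.
Codon 6 AGU (Ser): third position 2-fold.
Codon 7 ACU (Thr): third position 4-fold.
Codon 8 CCU (Pro): third position 4-fold.
Codon 9 CAU (His): third position 2-fold.
Four-fold degenerate third positions: 5.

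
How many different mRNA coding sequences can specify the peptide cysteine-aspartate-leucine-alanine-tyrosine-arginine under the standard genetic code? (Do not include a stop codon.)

1152

Cys: 2 codons.
Asp: 2 codons.
Leu: 6 codons.
Ala: 4 codons.
Tyr: 2 codons.
Arg: 6 codons.
2 × 2 × 6 × 4 × 2 × 6 = 1152.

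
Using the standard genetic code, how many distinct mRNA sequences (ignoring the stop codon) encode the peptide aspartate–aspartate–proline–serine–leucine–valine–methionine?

2304

Asp: 2 codons.
Asp: 2 codons.
Pro: 4 codons.
Ser: 6 codons.
Leu: 6 codons.
Val: 4 codons.
Met: 1 codon.
2 × 2 × 4 × 6 × 6 × 4 × 1 = 2304.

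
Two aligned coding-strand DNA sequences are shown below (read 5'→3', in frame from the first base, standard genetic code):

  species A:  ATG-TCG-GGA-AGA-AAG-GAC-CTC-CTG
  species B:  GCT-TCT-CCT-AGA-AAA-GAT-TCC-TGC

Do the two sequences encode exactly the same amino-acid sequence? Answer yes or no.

Codon 1: ATG Met / GCT Ala — nonsynonymous.
Codon 2: TCG Ser / TCT Ser — synonymous.
Codon 3: GGA Gly / CCT Pro — nonsynonymous.
Codon 4: AGA Arg / AGA Arg — identical.
Codon 5: AAG Lys / AAA Lys — synonymous.
Codon 6: GAC Asp / GAT Asp — synonymous.
Codon 7: CTC Leu / TCC Ser — nonsynonymous.
Codon 8: CTG Leu / TGC Cys — nonsynonymous.
Nonsynonymous differences: 4 → different protein.

no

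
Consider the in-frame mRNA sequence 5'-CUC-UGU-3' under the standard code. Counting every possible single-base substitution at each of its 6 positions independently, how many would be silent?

4

Codon 1 (CUC, Leu): 3 synonymous substitutions.
Codon 2 (UGU, Cys): 1 synonymous substitution.
Total: 3 + 1 = 4.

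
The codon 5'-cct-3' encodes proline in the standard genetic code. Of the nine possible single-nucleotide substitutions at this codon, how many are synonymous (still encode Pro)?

3

Position 1: none → 0 synonymous.
Position 2: none → 0 synonymous.
Position 3: CCC, CCA, CCG → 3 synonymous.
Total: 0 + 0 + 3 = 3.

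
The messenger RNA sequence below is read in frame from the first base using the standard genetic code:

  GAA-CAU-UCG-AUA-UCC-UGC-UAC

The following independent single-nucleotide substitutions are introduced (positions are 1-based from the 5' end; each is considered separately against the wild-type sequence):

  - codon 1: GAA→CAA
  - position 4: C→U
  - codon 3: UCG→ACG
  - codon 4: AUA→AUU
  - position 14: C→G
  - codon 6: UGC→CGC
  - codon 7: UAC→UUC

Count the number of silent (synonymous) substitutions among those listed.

1

Codon 1: GAA (Glu) → CAA (Gln) — missense.
Codon 2: CAU (His) → UAU (Tyr) — missense.
Codon 3: UCG (Ser) → ACG (Thr) — missense.
Codon 4: AUA (Ile) → AUU (Ile) — synonymous.
Codon 5: UCC (Ser) → UGC (Cys) — missense.
Codon 6: UGC (Cys) → CGC (Arg) — missense.
Codon 7: UAC (Tyr) → UUC (Phe) — missense.
Synonymous: 1 of 7.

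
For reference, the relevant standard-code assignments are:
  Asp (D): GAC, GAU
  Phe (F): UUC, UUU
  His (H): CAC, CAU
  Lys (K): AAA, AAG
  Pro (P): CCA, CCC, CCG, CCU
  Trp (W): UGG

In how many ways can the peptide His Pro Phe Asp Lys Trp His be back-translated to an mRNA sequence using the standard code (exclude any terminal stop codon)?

128

His: 2 codons.
Pro: 4 codons.
Phe: 2 codons.
Asp: 2 codons.
Lys: 2 codons.
Trp: 1 codon.
His: 2 codons.
2 × 4 × 2 × 2 × 2 × 1 × 2 = 128.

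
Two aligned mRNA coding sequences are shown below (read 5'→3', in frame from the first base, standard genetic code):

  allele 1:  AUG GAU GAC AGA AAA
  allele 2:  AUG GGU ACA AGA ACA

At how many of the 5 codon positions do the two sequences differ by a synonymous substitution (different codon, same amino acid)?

Codon 1: AUG Met / AUG Met — identical.
Codon 2: GAU Asp / GGU Gly — nonsynonymous.
Codon 3: GAC Asp / ACA Thr — nonsynonymous.
Codon 4: AGA Arg / AGA Arg — identical.
Codon 5: AAA Lys / ACA Thr — nonsynonymous.
Synonymous differences: 0.

0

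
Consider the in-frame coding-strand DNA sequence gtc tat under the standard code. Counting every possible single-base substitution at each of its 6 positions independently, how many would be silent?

Codon 1 (GTC, Val): 3 synonymous substitutions.
Codon 2 (TAT, Tyr): 1 synonymous substitution.
Total: 3 + 1 = 4.

4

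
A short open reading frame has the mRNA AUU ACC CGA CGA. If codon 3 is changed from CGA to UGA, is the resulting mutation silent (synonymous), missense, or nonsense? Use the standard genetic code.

nonsense

Position 7 falls in codon 3: CGA → Arg.
After the substitution the codon is UGA → Stop.
The new codon is a stop codon, so this is a nonsense mutation.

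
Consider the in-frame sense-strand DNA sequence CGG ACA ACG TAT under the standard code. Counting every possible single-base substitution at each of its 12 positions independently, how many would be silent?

Codon 1 (CGG, Arg): 4 synonymous substitutions.
Codon 2 (ACA, Thr): 3 synonymous substitutions.
Codon 3 (ACG, Thr): 3 synonymous substitutions.
Codon 4 (TAT, Tyr): 1 synonymous substitution.
Total: 4 + 3 + 3 + 1 = 11.

11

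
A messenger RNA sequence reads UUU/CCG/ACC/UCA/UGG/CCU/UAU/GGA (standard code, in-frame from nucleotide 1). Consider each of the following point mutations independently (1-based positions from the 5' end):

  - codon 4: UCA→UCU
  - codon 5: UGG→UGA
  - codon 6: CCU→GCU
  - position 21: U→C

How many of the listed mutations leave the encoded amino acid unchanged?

Codon 4: UCA (Ser) → UCU (Ser) — synonymous.
Codon 5: UGG (Trp) → UGA (Stop) — nonsense.
Codon 6: CCU (Pro) → GCU (Ala) — missense.
Codon 7: UAU (Tyr) → UAC (Tyr) — synonymous.
Synonymous: 2 of 4.

2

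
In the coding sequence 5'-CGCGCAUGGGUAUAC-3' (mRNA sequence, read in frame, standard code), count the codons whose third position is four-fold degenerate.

3

Codon 1 CGC (Arg): third position 4-fold.
Codon 2 GCA (Ala): third position 4-fold.
Codon 3 UGG (Trp): third position 1-fold.
Codon 4 GUA (Val): third position 4-fold.
Codon 5 UAC (Tyr): third position 2-fold.
Four-fold degenerate third positions: 3.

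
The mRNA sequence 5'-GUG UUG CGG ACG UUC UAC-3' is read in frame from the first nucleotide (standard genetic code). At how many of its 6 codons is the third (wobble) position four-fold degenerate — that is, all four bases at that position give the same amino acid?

Codon 1 GUG (Val): third position 4-fold.
Codon 2 UUG (Leu): third position 2-fold.
Codon 3 CGG (Arg): third position 4-fold.
Codon 4 ACG (Thr): third position 4-fold.
Codon 5 UUC (Phe): third position 2-fold.
Codon 6 UAC (Tyr): third position 2-fold.
Four-fold degenerate third positions: 3.

3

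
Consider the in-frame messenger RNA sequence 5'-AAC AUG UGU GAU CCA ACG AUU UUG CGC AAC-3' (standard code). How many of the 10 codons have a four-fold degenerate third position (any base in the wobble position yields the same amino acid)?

Codon 1 AAC (Asn): third position 2-fold.
Codon 2 AUG (Met): third position 1-fold.
Codon 3 UGU (Cys): third position 2-fold.
Codon 4 GAU (Asp): third position 2-fold.
Codon 5 CCA (Pro): third position 4-fold.
Codon 6 ACG (Thr): third position 4-fold.
Codon 7 AUU (Ile): third position 3-fold.
Codon 8 UUG (Leu): third position 2-fold.
Codon 9 CGC (Arg): third position 4-fold.
Codon 10 AAC (Asn): third position 2-fold.
Four-fold degenerate third positions: 3.

3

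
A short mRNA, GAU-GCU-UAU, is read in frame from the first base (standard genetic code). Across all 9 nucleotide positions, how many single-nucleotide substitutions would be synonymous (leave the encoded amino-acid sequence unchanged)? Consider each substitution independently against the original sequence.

5

Codon 1 (GAU, Asp): 1 synonymous substitution.
Codon 2 (GCU, Ala): 3 synonymous substitutions.
Codon 3 (UAU, Tyr): 1 synonymous substitution.
Total: 1 + 3 + 1 = 5.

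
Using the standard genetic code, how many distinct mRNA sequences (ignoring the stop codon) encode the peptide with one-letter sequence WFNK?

Trp: 1 codon.
Phe: 2 codons.
Asn: 2 codons.
Lys: 2 codons.
1 × 2 × 2 × 2 = 8.

8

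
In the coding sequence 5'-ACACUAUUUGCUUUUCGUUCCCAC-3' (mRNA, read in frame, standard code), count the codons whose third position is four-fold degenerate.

5

Codon 1 ACA (Thr): third position 4-fold.
Codon 2 CUA (Leu): third position 4-fold.
Codon 3 UUU (Phe): third position 2-fold.
Codon 4 GCU (Ala): third position 4-fold.
Codon 5 UUU (Phe): third position 2-fold.
Codon 6 CGU (Arg): third position 4-fold.
Codon 7 UCC (Ser): third position 4-fold.
Codon 8 CAC (His): third position 2-fold.
Four-fold degenerate third positions: 5.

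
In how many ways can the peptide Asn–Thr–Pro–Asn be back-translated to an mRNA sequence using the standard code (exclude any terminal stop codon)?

Asn: 2 codons.
Thr: 4 codons.
Pro: 4 codons.
Asn: 2 codons.
2 × 4 × 4 × 2 = 64.

64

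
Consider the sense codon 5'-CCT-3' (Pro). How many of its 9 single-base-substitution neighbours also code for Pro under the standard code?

Position 1: none → 0 synonymous.
Position 2: none → 0 synonymous.
Position 3: CCC, CCA, CCG → 3 synonymous.
Total: 0 + 0 + 3 = 3.

3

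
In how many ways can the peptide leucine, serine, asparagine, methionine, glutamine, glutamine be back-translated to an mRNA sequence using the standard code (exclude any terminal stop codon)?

Leu: 6 codons.
Ser: 6 codons.
Asn: 2 codons.
Met: 1 codon.
Gln: 2 codons.
Gln: 2 codons.
6 × 6 × 2 × 1 × 2 × 2 = 288.

288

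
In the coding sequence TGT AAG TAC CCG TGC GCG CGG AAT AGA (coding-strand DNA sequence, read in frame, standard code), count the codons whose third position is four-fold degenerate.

3

Codon 1 TGT (Cys): third position 2-fold.
Codon 2 AAG (Lys): third position 2-fold.
Codon 3 TAC (Tyr): third position 2-fold.
Codon 4 CCG (Pro): third position 4-fold.
Codon 5 TGC (Cys): third position 2-fold.
Codon 6 GCG (Ala): third position 4-fold.
Codon 7 CGG (Arg): third position 4-fold.
Codon 8 AAT (Asn): third position 2-fold.
Codon 9 AGA (Arg): third position 2-fold.
Four-fold degenerate third positions: 3.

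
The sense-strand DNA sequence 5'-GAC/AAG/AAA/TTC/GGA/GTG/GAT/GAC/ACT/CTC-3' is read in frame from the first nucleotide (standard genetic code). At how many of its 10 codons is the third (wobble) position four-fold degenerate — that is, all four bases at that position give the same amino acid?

4

Codon 1 GAC (Asp): third position 2-fold.
Codon 2 AAG (Lys): third position 2-fold.
Codon 3 AAA (Lys): third position 2-fold.
Codon 4 TTC (Phe): third position 2-fold.
Codon 5 GGA (Gly): third position 4-fold.
Codon 6 GTG (Val): third position 4-fold.
Codon 7 GAT (Asp): third position 2-fold.
Codon 8 GAC (Asp): third position 2-fold.
Codon 9 ACT (Thr): third position 4-fold.
Codon 10 CTC (Leu): third position 4-fold.
Four-fold degenerate third positions: 4.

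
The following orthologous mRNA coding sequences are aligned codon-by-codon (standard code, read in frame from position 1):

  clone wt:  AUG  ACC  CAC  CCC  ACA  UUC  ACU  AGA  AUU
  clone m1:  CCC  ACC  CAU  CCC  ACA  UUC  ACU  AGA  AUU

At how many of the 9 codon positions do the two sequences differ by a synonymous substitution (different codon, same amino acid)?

Codon 1: AUG Met / CCC Pro — nonsynonymous.
Codon 2: ACC Thr / ACC Thr — identical.
Codon 3: CAC His / CAU His — synonymous.
Codon 4: CCC Pro / CCC Pro — identical.
Codon 5: ACA Thr / ACA Thr — identical.
Codon 6: UUC Phe / UUC Phe — identical.
Codon 7: ACU Thr / ACU Thr — identical.
Codon 8: AGA Arg / AGA Arg — identical.
Codon 9: AUU Ile / AUU Ile — identical.
Synonymous differences: 1.

1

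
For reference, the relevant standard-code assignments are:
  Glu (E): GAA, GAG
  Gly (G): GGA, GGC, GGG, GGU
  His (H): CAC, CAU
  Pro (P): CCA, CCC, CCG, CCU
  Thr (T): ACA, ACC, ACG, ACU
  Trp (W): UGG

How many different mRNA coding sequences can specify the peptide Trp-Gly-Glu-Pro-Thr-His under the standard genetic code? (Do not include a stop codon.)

Trp: 1 codon.
Gly: 4 codons.
Glu: 2 codons.
Pro: 4 codons.
Thr: 4 codons.
His: 2 codons.
1 × 4 × 2 × 4 × 4 × 2 = 256.

256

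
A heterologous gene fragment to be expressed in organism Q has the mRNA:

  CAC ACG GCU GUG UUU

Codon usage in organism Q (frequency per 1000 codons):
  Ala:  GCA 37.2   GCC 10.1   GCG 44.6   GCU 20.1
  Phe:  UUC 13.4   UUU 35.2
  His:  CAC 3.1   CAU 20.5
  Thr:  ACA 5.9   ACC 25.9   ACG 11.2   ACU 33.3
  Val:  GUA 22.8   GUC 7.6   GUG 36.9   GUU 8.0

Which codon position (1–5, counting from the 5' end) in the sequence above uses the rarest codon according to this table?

Codon 1 CAC (His): 3.1 per 1000.
Codon 2 ACG (Thr): 11.2 per 1000.
Codon 3 GCU (Ala): 20.1 per 1000.
Codon 4 GUG (Val): 36.9 per 1000.
Codon 5 UUU (Phe): 35.2 per 1000.
Lowest frequency is 3.1 at codon 1.

1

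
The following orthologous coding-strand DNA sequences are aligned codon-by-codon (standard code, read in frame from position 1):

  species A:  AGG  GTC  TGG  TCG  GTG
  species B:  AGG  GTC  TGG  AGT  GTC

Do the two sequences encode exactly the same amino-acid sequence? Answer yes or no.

yes

Codon 1: AGG Arg / AGG Arg — identical.
Codon 2: GTC Val / GTC Val — identical.
Codon 3: TGG Trp / TGG Trp — identical.
Codon 4: TCG Ser / AGT Ser — synonymous.
Codon 5: GTG Val / GTC Val — synonymous.
Nonsynonymous differences: 0 → same protein.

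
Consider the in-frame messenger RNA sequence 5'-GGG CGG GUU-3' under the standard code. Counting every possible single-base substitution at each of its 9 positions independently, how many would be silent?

10

Codon 1 (GGG, Gly): 3 synonymous substitutions.
Codon 2 (CGG, Arg): 4 synonymous substitutions.
Codon 3 (GUU, Val): 3 synonymous substitutions.
Total: 3 + 4 + 3 = 10.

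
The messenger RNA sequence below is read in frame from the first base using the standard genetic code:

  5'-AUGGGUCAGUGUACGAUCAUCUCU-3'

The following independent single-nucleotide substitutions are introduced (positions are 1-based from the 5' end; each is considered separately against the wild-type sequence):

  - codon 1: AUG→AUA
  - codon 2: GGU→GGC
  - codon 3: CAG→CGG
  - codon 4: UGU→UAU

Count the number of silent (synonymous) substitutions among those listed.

Codon 1: AUG (Met) → AUA (Ile) — missense.
Codon 2: GGU (Gly) → GGC (Gly) — synonymous.
Codon 3: CAG (Gln) → CGG (Arg) — missense.
Codon 4: UGU (Cys) → UAU (Tyr) — missense.
Synonymous: 1 of 4.

1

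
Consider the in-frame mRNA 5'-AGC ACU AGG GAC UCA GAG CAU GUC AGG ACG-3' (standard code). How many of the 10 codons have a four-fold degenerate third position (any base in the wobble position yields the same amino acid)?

4

Codon 1 AGC (Ser): third position 2-fold.
Codon 2 ACU (Thr): third position 4-fold.
Codon 3 AGG (Arg): third position 2-fold.
Codon 4 GAC (Asp): third position 2-fold.
Codon 5 UCA (Ser): third position 4-fold.
Codon 6 GAG (Glu): third position 2-fold.
Codon 7 CAU (His): third position 2-fold.
Codon 8 GUC (Val): third position 4-fold.
Codon 9 AGG (Arg): third position 2-fold.
Codon 10 ACG (Thr): third position 4-fold.
Four-fold degenerate third positions: 4.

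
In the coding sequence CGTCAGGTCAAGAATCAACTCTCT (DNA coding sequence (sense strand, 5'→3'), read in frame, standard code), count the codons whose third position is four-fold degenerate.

Codon 1 CGT (Arg): third position 4-fold.
Codon 2 CAG (Gln): third position 2-fold.
Codon 3 GTC (Val): third position 4-fold.
Codon 4 AAG (Lys): third position 2-fold.
Codon 5 AAT (Asn): third position 2-fold.
Codon 6 CAA (Gln): third position 2-fold.
Codon 7 CTC (Leu): third position 4-fold.
Codon 8 TCT (Ser): third position 4-fold.
Four-fold degenerate third positions: 4.

4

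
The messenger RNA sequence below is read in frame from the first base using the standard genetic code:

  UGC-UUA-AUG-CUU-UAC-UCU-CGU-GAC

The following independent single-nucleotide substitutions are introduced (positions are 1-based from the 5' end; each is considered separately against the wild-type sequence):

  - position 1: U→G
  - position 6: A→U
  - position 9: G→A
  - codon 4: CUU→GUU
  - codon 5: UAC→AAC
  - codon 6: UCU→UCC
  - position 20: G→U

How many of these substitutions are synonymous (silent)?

Codon 1: UGC (Cys) → GGC (Gly) — missense.
Codon 2: UUA (Leu) → UUU (Phe) — missense.
Codon 3: AUG (Met) → AUA (Ile) — missense.
Codon 4: CUU (Leu) → GUU (Val) — missense.
Codon 5: UAC (Tyr) → AAC (Asn) — missense.
Codon 6: UCU (Ser) → UCC (Ser) — synonymous.
Codon 7: CGU (Arg) → CUU (Leu) — missense.
Synonymous: 1 of 7.

1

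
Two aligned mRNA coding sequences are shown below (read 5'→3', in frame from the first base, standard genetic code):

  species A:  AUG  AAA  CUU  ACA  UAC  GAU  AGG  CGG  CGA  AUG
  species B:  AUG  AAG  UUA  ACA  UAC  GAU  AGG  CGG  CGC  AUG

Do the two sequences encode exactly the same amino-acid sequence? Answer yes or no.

Codon 1: AUG Met / AUG Met — identical.
Codon 2: AAA Lys / AAG Lys — synonymous.
Codon 3: CUU Leu / UUA Leu — synonymous.
Codon 4: ACA Thr / ACA Thr — identical.
Codon 5: UAC Tyr / UAC Tyr — identical.
Codon 6: GAU Asp / GAU Asp — identical.
Codon 7: AGG Arg / AGG Arg — identical.
Codon 8: CGG Arg / CGG Arg — identical.
Codon 9: CGA Arg / CGC Arg — synonymous.
Codon 10: AUG Met / AUG Met — identical.
Nonsynonymous differences: 0 → same protein.

yes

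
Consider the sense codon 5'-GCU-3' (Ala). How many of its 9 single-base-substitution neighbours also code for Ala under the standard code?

3

Position 1: none → 0 synonymous.
Position 2: none → 0 synonymous.
Position 3: GCC, GCA, GCG → 3 synonymous.
Total: 0 + 0 + 3 = 3.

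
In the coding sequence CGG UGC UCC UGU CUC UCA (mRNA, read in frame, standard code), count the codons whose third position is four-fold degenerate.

Codon 1 CGG (Arg): third position 4-fold.
Codon 2 UGC (Cys): third position 2-fold.
Codon 3 UCC (Ser): third position 4-fold.
Codon 4 UGU (Cys): third position 2-fold.
Codon 5 CUC (Leu): third position 4-fold.
Codon 6 UCA (Ser): third position 4-fold.
Four-fold degenerate third positions: 4.

4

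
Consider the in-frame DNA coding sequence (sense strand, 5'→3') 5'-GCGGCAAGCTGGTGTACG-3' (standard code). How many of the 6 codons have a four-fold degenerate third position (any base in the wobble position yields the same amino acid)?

3

Codon 1 GCG (Ala): third position 4-fold.
Codon 2 GCA (Ala): third position 4-fold.
Codon 3 AGC (Ser): third position 2-fold.
Codon 4 TGG (Trp): third position 1-fold.
Codon 5 TGT (Cys): third position 2-fold.
Codon 6 ACG (Thr): third position 4-fold.
Four-fold degenerate third positions: 3.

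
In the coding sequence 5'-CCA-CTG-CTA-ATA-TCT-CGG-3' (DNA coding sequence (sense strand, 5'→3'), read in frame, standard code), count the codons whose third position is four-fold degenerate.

Codon 1 CCA (Pro): third position 4-fold.
Codon 2 CTG (Leu): third position 4-fold.
Codon 3 CTA (Leu): third position 4-fold.
Codon 4 ATA (Ile): third position 3-fold.
Codon 5 TCT (Ser): third position 4-fold.
Codon 6 CGG (Arg): third position 4-fold.
Four-fold degenerate third positions: 5.

5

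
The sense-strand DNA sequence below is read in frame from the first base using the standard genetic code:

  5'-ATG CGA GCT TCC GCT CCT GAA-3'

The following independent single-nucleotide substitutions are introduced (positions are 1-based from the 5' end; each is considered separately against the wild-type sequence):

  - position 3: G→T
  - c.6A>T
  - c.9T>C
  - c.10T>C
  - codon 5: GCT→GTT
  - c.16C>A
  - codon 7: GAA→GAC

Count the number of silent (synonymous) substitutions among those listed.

2

Codon 1: ATG (Met) → ATT (Ile) — missense.
Codon 2: CGA (Arg) → CGT (Arg) — synonymous.
Codon 3: GCT (Ala) → GCC (Ala) — synonymous.
Codon 4: TCC (Ser) → CCC (Pro) — missense.
Codon 5: GCT (Ala) → GTT (Val) — missense.
Codon 6: CCT (Pro) → ACT (Thr) — missense.
Codon 7: GAA (Glu) → GAC (Asp) — missense.
Synonymous: 2 of 7.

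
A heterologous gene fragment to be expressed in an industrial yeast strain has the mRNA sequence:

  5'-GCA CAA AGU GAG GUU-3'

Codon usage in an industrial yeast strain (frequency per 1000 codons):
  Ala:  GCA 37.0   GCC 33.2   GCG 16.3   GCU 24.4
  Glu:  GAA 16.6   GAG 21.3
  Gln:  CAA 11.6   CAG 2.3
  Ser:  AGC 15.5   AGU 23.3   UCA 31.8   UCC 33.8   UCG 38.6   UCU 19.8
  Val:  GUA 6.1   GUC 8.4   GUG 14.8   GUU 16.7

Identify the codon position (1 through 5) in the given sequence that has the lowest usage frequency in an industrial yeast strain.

2

Codon 1 GCA (Ala): 37.0 per 1000.
Codon 2 CAA (Gln): 11.6 per 1000.
Codon 3 AGU (Ser): 23.3 per 1000.
Codon 4 GAG (Glu): 21.3 per 1000.
Codon 5 GUU (Val): 16.7 per 1000.
Lowest frequency is 11.6 at codon 2.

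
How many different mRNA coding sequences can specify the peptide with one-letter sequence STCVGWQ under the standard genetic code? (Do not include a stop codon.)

Ser: 6 codons.
Thr: 4 codons.
Cys: 2 codons.
Val: 4 codons.
Gly: 4 codons.
Trp: 1 codon.
Gln: 2 codons.
6 × 4 × 2 × 4 × 4 × 1 × 2 = 1536.

1536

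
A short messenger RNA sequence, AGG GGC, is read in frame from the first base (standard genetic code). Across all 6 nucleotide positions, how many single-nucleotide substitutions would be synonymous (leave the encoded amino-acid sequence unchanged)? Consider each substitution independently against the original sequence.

5

Codon 1 (AGG, Arg): 2 synonymous substitutions.
Codon 2 (GGC, Gly): 3 synonymous substitutions.
Total: 2 + 3 = 5.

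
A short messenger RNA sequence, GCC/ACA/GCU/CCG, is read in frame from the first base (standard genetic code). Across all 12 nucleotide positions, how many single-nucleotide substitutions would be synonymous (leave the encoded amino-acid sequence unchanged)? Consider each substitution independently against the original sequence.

Codon 1 (GCC, Ala): 3 synonymous substitutions.
Codon 2 (ACA, Thr): 3 synonymous substitutions.
Codon 3 (GCU, Ala): 3 synonymous substitutions.
Codon 4 (CCG, Pro): 3 synonymous substitutions.
Total: 3 + 3 + 3 + 3 = 12.

12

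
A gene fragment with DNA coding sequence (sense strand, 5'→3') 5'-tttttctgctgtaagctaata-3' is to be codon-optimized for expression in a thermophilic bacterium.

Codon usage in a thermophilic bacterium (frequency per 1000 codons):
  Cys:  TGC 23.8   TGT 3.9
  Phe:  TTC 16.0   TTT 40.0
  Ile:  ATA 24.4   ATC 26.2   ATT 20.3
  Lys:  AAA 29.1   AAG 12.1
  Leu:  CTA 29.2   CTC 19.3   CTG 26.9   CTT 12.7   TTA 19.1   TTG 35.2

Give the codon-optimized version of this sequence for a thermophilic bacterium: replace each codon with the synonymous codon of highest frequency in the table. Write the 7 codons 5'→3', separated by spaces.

TTT TTT TGC TGC AAA TTG ATC

Codon 1 (Phe): best is TTT at 40.0.
Codon 2 (Phe): best is TTT at 40.0.
Codon 3 (Cys): best is TGC at 23.8.
Codon 4 (Cys): best is TGC at 23.8.
Codon 5 (Lys): best is AAA at 29.1.
Codon 6 (Leu): best is TTG at 35.2.
Codon 7 (Ile): best is ATC at 26.2.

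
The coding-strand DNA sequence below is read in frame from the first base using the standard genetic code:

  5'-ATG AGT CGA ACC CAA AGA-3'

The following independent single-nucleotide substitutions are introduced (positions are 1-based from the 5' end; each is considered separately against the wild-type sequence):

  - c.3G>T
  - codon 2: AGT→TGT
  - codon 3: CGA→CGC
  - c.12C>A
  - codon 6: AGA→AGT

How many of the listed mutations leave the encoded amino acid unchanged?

Codon 1: ATG (Met) → ATT (Ile) — missense.
Codon 2: AGT (Ser) → TGT (Cys) — missense.
Codon 3: CGA (Arg) → CGC (Arg) — synonymous.
Codon 4: ACC (Thr) → ACA (Thr) — synonymous.
Codon 6: AGA (Arg) → AGT (Ser) — missense.
Synonymous: 2 of 5.

2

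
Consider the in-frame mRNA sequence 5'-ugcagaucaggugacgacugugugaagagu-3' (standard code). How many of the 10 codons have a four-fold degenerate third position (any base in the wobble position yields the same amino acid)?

Codon 1 UGC (Cys): third position 2-fold.
Codon 2 AGA (Arg): third position 2-fold.
Codon 3 UCA (Ser): third position 4-fold.
Codon 4 GGU (Gly): third position 4-fold.
Codon 5 GAC (Asp): third position 2-fold.
Codon 6 GAC (Asp): third position 2-fold.
Codon 7 UGU (Cys): third position 2-fold.
Codon 8 GUG (Val): third position 4-fold.
Codon 9 AAG (Lys): third position 2-fold.
Codon 10 AGU (Ser): third position 2-fold.
Four-fold degenerate third positions: 3.

3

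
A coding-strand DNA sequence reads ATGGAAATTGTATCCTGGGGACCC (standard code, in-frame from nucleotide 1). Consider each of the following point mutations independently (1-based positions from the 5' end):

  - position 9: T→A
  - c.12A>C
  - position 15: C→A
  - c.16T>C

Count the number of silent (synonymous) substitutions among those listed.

3

Codon 3: ATT (Ile) → ATA (Ile) — synonymous.
Codon 4: GTA (Val) → GTC (Val) — synonymous.
Codon 5: TCC (Ser) → TCA (Ser) — synonymous.
Codon 6: TGG (Trp) → CGG (Arg) — missense.
Synonymous: 3 of 4.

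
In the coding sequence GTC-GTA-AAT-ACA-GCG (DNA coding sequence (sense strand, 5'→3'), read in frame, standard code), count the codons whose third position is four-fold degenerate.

Codon 1 GTC (Val): third position 4-fold.
Codon 2 GTA (Val): third position 4-fold.
Codon 3 AAT (Asn): third position 2-fold.
Codon 4 ACA (Thr): third position 4-fold.
Codon 5 GCG (Ala): third position 4-fold.
Four-fold degenerate third positions: 4.

4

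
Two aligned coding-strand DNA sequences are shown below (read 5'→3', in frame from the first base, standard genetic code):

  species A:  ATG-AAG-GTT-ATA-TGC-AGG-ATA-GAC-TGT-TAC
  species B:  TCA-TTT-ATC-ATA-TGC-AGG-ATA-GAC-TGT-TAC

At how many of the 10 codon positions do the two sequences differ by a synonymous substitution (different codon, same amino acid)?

Codon 1: ATG Met / TCA Ser — nonsynonymous.
Codon 2: AAG Lys / TTT Phe — nonsynonymous.
Codon 3: GTT Val / ATC Ile — nonsynonymous.
Codon 4: ATA Ile / ATA Ile — identical.
Codon 5: TGC Cys / TGC Cys — identical.
Codon 6: AGG Arg / AGG Arg — identical.
Codon 7: ATA Ile / ATA Ile — identical.
Codon 8: GAC Asp / GAC Asp — identical.
Codon 9: TGT Cys / TGT Cys — identical.
Codon 10: TAC Tyr / TAC Tyr — identical.
Synonymous differences: 0.

0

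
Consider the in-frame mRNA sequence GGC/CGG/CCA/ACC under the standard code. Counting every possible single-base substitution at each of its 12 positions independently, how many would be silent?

Codon 1 (GGC, Gly): 3 synonymous substitutions.
Codon 2 (CGG, Arg): 4 synonymous substitutions.
Codon 3 (CCA, Pro): 3 synonymous substitutions.
Codon 4 (ACC, Thr): 3 synonymous substitutions.
Total: 3 + 4 + 3 + 3 = 13.

13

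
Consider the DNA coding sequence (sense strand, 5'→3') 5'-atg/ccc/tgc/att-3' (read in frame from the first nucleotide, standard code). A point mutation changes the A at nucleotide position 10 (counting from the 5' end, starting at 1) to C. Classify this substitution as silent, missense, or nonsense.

Position 10 falls in codon 4: ATT → Ile.
After the substitution the codon is CTT → Leu.
Ile ≠ Leu, so this is a missense mutation.

missense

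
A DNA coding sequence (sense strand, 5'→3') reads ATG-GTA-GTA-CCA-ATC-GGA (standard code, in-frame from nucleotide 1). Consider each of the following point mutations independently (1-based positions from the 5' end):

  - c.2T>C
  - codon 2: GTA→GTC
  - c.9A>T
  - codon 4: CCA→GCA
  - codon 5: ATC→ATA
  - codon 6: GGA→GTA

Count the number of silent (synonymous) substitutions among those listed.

Codon 1: ATG (Met) → ACG (Thr) — missense.
Codon 2: GTA (Val) → GTC (Val) — synonymous.
Codon 3: GTA (Val) → GTT (Val) — synonymous.
Codon 4: CCA (Pro) → GCA (Ala) — missense.
Codon 5: ATC (Ile) → ATA (Ile) — synonymous.
Codon 6: GGA (Gly) → GTA (Val) — missense.
Synonymous: 3 of 6.

3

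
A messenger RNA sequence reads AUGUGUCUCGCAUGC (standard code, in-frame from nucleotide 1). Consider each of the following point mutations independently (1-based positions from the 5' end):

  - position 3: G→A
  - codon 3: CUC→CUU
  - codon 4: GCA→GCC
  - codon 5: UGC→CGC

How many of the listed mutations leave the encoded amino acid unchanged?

2

Codon 1: AUG (Met) → AUA (Ile) — missense.
Codon 3: CUC (Leu) → CUU (Leu) — synonymous.
Codon 4: GCA (Ala) → GCC (Ala) — synonymous.
Codon 5: UGC (Cys) → CGC (Arg) — missense.
Synonymous: 2 of 4.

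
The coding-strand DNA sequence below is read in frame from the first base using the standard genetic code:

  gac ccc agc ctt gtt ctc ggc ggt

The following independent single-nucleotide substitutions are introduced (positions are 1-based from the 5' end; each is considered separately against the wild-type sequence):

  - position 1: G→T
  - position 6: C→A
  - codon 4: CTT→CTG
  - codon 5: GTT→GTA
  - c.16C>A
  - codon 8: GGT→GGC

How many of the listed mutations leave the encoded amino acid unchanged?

Codon 1: GAC (Asp) → TAC (Tyr) — missense.
Codon 2: CCC (Pro) → CCA (Pro) — synonymous.
Codon 4: CTT (Leu) → CTG (Leu) — synonymous.
Codon 5: GTT (Val) → GTA (Val) — synonymous.
Codon 6: CTC (Leu) → ATC (Ile) — missense.
Codon 8: GGT (Gly) → GGC (Gly) — synonymous.
Synonymous: 4 of 6.

4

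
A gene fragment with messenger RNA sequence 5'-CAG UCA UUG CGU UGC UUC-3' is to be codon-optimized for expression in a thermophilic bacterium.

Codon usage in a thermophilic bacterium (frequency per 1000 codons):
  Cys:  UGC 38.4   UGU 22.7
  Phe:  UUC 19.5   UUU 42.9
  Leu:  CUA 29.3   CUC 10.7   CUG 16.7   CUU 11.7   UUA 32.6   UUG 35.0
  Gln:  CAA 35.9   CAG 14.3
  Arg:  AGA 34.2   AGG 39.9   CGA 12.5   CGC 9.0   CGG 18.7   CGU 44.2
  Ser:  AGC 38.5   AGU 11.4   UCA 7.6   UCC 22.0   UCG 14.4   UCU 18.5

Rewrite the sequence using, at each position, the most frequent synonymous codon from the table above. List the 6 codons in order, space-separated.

Codon 1 (Gln): best is CAA at 35.9.
Codon 2 (Ser): best is AGC at 38.5.
Codon 3 (Leu): best is UUG at 35.0.
Codon 4 (Arg): best is CGU at 44.2.
Codon 5 (Cys): best is UGC at 38.4.
Codon 6 (Phe): best is UUU at 42.9.

CAA AGC UUG CGU UGC UUU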